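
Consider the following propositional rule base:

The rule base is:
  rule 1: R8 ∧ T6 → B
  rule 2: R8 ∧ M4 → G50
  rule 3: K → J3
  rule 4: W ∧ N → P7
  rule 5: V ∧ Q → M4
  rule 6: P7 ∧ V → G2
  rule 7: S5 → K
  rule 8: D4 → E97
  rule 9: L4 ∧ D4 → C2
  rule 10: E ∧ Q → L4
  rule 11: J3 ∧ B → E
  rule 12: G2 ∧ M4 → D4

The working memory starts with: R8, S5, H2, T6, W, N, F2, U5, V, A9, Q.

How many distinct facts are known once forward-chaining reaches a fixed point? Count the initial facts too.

23

[1] rule 1 [R8 ∧ T6 → B]; rule 4 [W ∧ N → P7]; rule 5 [V ∧ Q → M4]; rule 7 [S5 → K]. ⇒ new: B, P7, M4, K.
[2] rule 2 [R8 ∧ M4 → G50]; rule 3 [K → J3]; rule 6 [P7 ∧ V → G2]. ⇒ new: G50, J3, G2.
[3] rule 11 [J3 ∧ B → E]; rule 12 [G2 ∧ M4 → D4]. ⇒ new: E, D4.
[4] rule 8 [D4 → E97]; rule 10 [E ∧ Q → L4]. ⇒ new: E97, L4.
[5] rule 9 [L4 ∧ D4 → C2]. ⇒ new: C2.
Closure: {A9, B, C2, D4, E, E97, F2, G2, G50, H2, J3, K, L4, M4, N, P7, Q, R8, S5, T6, U5, V, W} — 23 facts.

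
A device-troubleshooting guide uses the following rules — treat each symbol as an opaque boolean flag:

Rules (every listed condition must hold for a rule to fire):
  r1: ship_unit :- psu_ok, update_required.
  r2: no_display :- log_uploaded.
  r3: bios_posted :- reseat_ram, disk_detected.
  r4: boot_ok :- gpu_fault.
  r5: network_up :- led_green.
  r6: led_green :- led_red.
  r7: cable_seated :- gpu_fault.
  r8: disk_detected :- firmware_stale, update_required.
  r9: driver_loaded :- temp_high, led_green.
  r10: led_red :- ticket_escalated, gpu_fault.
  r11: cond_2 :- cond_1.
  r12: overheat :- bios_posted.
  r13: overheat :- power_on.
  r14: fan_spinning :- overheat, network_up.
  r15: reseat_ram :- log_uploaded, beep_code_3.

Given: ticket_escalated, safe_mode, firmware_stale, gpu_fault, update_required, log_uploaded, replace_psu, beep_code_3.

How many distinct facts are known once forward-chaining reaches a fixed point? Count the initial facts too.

19

Round 1 fires r2, r4, r7, r8, r10, r15, giving no_display, boot_ok, cable_seated, disk_detected, led_red, reseat_ram.
Round 2 fires r3, r6, giving bios_posted, led_green.
Round 3 fires r5, r12, giving network_up, overheat.
Round 4 fires r14, giving fan_spinning.
Closure: {beep_code_3, bios_posted, boot_ok, cable_seated, disk_detected, fan_spinning, firmware_stale, gpu_fault, led_green, led_red, log_uploaded, network_up, no_display, overheat, replace_psu, reseat_ram, safe_mode, ticket_escalated, update_required} — 19 facts.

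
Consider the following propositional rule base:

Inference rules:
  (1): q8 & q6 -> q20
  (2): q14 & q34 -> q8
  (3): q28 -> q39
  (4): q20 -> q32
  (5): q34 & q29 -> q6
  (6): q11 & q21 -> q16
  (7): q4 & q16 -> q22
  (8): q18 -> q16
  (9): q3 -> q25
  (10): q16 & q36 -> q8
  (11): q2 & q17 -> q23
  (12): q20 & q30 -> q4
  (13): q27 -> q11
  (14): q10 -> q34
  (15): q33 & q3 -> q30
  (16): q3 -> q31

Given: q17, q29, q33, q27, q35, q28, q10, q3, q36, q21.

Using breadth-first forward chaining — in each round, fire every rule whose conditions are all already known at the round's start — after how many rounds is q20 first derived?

[1] (3) [q28 -> q39]; (9) [q3 -> q25]; (13) [q27 -> q11]; (14) [q10 -> q34]; (15) [q33 & q3 -> q30]; (16) [q3 -> q31]. ⇒ new: q39, q25, q11, q34, q30, q31.
[2] (5) [q34 & q29 -> q6]; (6) [q11 & q21 -> q16]. ⇒ new: q6, q16.
[3] (10) [q16 & q36 -> q8]. ⇒ new: q8.
[4] (1) [q8 & q6 -> q20]. ⇒ new: q20.
q20 first appears in round 4.

4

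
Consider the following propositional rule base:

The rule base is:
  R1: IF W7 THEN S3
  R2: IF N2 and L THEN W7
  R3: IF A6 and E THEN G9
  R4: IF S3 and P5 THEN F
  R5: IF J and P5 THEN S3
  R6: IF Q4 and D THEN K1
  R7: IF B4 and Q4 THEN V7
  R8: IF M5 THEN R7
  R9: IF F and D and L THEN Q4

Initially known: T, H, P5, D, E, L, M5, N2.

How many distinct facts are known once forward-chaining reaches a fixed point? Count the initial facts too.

14

Round 1: R2 [IF N2 and L THEN W7]; R8 [IF M5 THEN R7]. Adds W7, R7.
Round 2: R1 [IF W7 THEN S3]. Adds S3.
Round 3: R4 [IF S3 and P5 THEN F]. Adds F.
Round 4: R9 [IF F and D and L THEN Q4]. Adds Q4.
Round 5: R6 [IF Q4 and D THEN K1]. Adds K1.
Closure: {D, E, F, H, K1, L, M5, N2, P5, Q4, R7, S3, T, W7} — 14 facts.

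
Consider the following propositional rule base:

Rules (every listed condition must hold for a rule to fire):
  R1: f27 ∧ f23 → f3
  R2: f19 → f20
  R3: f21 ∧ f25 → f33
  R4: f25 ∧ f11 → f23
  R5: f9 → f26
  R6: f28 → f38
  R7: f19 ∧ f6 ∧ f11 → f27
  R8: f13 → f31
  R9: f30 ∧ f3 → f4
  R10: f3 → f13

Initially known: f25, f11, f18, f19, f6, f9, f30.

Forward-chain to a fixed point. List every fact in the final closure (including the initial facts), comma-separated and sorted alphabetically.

Round 1 fires R2, R4, R5, R7, giving f20, f23, f26, f27.
Round 2 fires R1, giving f3.
Round 3 fires R9, R10, giving f4, f13.
Round 4 fires R8, giving f31.

f11, f13, f18, f19, f20, f23, f25, f26, f27, f3, f30, f31, f4, f6, f9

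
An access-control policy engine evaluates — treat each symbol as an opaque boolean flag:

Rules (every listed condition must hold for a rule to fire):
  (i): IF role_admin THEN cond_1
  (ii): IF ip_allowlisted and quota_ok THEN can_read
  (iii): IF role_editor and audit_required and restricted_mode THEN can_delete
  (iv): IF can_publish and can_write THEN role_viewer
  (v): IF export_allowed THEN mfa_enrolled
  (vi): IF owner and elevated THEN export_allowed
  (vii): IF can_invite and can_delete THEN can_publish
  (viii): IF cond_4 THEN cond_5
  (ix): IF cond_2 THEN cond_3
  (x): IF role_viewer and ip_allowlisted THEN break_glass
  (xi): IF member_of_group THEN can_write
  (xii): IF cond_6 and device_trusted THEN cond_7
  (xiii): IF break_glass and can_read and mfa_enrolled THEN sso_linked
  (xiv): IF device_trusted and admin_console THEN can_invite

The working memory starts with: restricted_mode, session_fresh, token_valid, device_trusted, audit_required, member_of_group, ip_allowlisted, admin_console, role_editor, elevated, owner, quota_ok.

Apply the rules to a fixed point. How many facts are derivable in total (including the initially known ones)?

22

[1] (ii) [IF ip_allowlisted and quota_ok THEN can_read]; (iii) [IF role_editor and audit_required and restricted_mode THEN can_delete]; (vi) [IF owner and elevated THEN export_allowed]; (xi) [IF member_of_group THEN can_write]; (xiv) [IF device_trusted and admin_console THEN can_invite]. ⇒ new: can_read, can_delete, export_allowed, can_write, can_invite.
[2] (v) [IF export_allowed THEN mfa_enrolled]; (vii) [IF can_invite and can_delete THEN can_publish]. ⇒ new: mfa_enrolled, can_publish.
[3] (iv) [IF can_publish and can_write THEN role_viewer]. ⇒ new: role_viewer.
[4] (x) [IF role_viewer and ip_allowlisted THEN break_glass]. ⇒ new: break_glass.
[5] (xiii) [IF break_glass and can_read and mfa_enrolled THEN sso_linked]. ⇒ new: sso_linked.
Closure: {admin_console, audit_required, break_glass, can_delete, can_invite, can_publish, can_read, can_write, device_trusted, elevated, export_allowed, ip_allowlisted, member_of_group, mfa_enrolled, owner, quota_ok, restricted_mode, role_editor, role_viewer, session_fresh, sso_linked, token_valid} — 22 facts.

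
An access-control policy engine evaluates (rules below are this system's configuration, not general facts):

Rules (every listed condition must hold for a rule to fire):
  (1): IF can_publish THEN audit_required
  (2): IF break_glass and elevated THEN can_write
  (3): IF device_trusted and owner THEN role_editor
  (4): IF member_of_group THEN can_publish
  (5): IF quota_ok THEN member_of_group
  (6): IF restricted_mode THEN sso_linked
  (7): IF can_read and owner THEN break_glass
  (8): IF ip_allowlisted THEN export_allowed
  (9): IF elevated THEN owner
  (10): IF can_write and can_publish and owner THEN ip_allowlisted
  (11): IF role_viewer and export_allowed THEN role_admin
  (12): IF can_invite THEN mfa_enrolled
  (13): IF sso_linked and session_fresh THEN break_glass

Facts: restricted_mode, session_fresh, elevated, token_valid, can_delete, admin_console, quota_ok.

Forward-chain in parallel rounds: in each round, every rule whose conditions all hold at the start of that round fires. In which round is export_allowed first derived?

5

[1] (5) [IF quota_ok THEN member_of_group]; (6) [IF restricted_mode THEN sso_linked]; (9) [IF elevated THEN owner]. ⇒ new: member_of_group, sso_linked, owner.
[2] (4) [IF member_of_group THEN can_publish]; (13) [IF sso_linked and session_fresh THEN break_glass]. ⇒ new: can_publish, break_glass.
[3] (1) [IF can_publish THEN audit_required]; (2) [IF break_glass and elevated THEN can_write]. ⇒ new: audit_required, can_write.
[4] (10) [IF can_write and can_publish and owner THEN ip_allowlisted]. ⇒ new: ip_allowlisted.
[5] (8) [IF ip_allowlisted THEN export_allowed]. ⇒ new: export_allowed.
export_allowed first appears in round 5.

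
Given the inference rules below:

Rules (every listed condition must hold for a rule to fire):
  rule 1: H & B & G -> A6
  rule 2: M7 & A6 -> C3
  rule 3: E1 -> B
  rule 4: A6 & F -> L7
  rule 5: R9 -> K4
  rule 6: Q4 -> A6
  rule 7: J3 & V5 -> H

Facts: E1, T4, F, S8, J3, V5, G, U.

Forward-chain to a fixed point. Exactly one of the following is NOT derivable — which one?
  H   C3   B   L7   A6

C3

Round 1: rule 3 [E1 -> B]; rule 7 [J3 & V5 -> H]. New: B, H.
Round 2: rule 1 [H & B & G -> A6]. New: A6.
Round 3: rule 4 [A6 & F -> L7]. New: L7.
Derived: B (round 1), A6 (round 2), H (round 1), L7 (round 3). C3 never appears in any round.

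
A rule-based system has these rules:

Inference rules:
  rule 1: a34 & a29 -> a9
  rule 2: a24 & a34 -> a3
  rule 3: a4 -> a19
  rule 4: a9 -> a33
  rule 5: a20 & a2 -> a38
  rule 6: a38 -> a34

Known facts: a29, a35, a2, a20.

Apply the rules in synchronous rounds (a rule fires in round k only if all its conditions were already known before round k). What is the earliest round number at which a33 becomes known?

Round 1: rule 5 [a20 & a2 -> a38]. New: a38.
Round 2: rule 6 [a38 -> a34]. New: a34.
Round 3: rule 1 [a34 & a29 -> a9]. New: a9.
Round 4: rule 4 [a9 -> a33]. New: a33.
a33 first appears in round 4.

4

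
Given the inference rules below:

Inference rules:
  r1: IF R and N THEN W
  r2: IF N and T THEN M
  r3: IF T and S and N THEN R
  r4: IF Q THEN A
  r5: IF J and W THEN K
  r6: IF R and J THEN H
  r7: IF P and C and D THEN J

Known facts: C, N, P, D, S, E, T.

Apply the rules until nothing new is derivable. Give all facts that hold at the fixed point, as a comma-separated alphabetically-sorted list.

C, D, E, H, J, K, M, N, P, R, S, T, W

Round 1: r2 [IF N and T THEN M]; r3 [IF T and S and N THEN R]; r7 [IF P and C and D THEN J]. Adds M, R, J.
Round 2: r1 [IF R and N THEN W]; r6 [IF R and J THEN H]. Adds W, H.
Round 3: r5 [IF J and W THEN K]. Adds K.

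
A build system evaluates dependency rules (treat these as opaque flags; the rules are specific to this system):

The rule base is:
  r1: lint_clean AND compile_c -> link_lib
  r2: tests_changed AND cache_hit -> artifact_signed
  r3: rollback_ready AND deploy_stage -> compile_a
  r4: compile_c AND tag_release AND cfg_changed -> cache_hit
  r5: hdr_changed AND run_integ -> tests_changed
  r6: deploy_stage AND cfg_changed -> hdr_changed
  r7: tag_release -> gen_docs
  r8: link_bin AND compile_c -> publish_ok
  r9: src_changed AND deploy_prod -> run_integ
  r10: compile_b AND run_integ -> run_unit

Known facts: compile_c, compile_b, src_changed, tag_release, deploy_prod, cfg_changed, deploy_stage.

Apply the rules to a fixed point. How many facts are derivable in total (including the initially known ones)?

Round 1 — r4, r6, r7, r9, derive cache_hit, hdr_changed, gen_docs, run_integ.
Round 2 — r5, r10, derive tests_changed, run_unit.
Round 3 — r2, derive artifact_signed.
Closure: {artifact_signed, cache_hit, cfg_changed, compile_b, compile_c, deploy_prod, deploy_stage, gen_docs, hdr_changed, run_integ, run_unit, src_changed, tag_release, tests_changed} — 14 facts.

14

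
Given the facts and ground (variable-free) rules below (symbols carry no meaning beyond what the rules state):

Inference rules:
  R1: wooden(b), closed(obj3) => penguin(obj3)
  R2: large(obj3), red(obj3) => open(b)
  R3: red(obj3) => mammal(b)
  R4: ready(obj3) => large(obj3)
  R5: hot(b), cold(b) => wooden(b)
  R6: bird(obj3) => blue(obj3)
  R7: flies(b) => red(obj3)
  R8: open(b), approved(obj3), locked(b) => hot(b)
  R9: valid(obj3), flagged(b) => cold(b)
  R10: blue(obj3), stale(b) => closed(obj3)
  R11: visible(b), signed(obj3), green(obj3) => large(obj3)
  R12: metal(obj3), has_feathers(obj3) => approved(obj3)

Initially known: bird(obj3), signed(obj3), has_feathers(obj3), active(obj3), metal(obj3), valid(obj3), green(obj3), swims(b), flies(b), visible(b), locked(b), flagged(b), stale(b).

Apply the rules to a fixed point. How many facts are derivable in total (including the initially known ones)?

Round 1: R6 [bird(obj3) => blue(obj3)]; R7 [flies(b) => red(obj3)]; R9 [valid(obj3), flagged(b) => cold(b)]; R11 [visible(b), signed(obj3), green(obj3) => large(obj3)]; R12 [metal(obj3), has_feathers(obj3) => approved(obj3)]. New: blue(obj3), red(obj3), cold(b), large(obj3), approved(obj3).
Round 2: R2 [large(obj3), red(obj3) => open(b)]; R3 [red(obj3) => mammal(b)]; R10 [blue(obj3), stale(b) => closed(obj3)]. New: open(b), mammal(b), closed(obj3).
Round 3: R8 [open(b), approved(obj3), locked(b) => hot(b)]. New: hot(b).
Round 4: R5 [hot(b), cold(b) => wooden(b)]. New: wooden(b).
Round 5: R1 [wooden(b), closed(obj3) => penguin(obj3)]. New: penguin(obj3).
Closure: {active(obj3), approved(obj3), bird(obj3), blue(obj3), closed(obj3), cold(b), flagged(b), flies(b), green(obj3), has_feathers(obj3), hot(b), large(obj3), locked(b), mammal(b), metal(obj3), open(b), penguin(obj3), red(obj3), signed(obj3), stale(b), swims(b), valid(obj3), visible(b), wooden(b)} — 24 facts.

24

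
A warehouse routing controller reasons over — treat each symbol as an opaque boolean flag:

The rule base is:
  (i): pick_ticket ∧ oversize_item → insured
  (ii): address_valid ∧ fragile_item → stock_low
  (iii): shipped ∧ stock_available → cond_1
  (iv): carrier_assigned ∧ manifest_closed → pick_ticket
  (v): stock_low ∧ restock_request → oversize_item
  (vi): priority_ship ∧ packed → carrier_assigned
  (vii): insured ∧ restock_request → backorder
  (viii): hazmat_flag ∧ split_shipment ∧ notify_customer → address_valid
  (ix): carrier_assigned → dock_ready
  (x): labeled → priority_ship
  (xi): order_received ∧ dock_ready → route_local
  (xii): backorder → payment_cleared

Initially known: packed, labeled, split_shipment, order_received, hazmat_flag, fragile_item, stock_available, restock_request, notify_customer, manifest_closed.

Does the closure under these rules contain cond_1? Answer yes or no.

[1] (viii) [hazmat_flag ∧ split_shipment ∧ notify_customer → address_valid]; (x) [labeled → priority_ship]. ⇒ new: address_valid, priority_ship.
[2] (ii) [address_valid ∧ fragile_item → stock_low]; (vi) [priority_ship ∧ packed → carrier_assigned]. ⇒ new: stock_low, carrier_assigned.
[3] (iv) [carrier_assigned ∧ manifest_closed → pick_ticket]; (v) [stock_low ∧ restock_request → oversize_item]; (ix) [carrier_assigned → dock_ready]. ⇒ new: pick_ticket, oversize_item, dock_ready.
[4] (i) [pick_ticket ∧ oversize_item → insured]; (xi) [order_received ∧ dock_ready → route_local]. ⇒ new: insured, route_local.
[5] (vii) [insured ∧ restock_request → backorder]. ⇒ new: backorder.
[6] (xii) [backorder → payment_cleared]. ⇒ new: payment_cleared.
Fixed point reached. cond_1 is concluded only by (iii); (iii) needs shipped (never derived).

no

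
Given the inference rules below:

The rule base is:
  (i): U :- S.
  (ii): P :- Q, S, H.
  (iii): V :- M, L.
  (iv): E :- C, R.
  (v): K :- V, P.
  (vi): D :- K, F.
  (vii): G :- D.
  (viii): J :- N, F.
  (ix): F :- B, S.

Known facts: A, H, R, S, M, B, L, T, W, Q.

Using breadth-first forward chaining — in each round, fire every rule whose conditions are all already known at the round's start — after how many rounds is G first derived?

Round 1: (i) [U :- S.]; (ii) [P :- Q, S, H.]; (iii) [V :- M, L.]; (ix) [F :- B, S.]. New: U, P, V, F.
Round 2: (v) [K :- V, P.]. New: K.
Round 3: (vi) [D :- K, F.]. New: D.
Round 4: (vii) [G :- D.]. New: G.
G first appears in round 4.

4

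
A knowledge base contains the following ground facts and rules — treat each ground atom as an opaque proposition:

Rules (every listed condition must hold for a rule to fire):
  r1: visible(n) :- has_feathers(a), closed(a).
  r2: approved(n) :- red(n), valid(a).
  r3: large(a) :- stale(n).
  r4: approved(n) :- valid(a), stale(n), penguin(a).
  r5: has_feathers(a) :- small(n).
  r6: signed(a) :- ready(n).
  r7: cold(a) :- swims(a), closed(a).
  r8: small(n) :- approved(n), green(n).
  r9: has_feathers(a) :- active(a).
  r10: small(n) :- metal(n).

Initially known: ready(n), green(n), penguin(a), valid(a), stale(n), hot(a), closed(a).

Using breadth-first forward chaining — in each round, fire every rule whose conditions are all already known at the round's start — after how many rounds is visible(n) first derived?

[1] r3 [large(a) :- stale(n).]; r4 [approved(n) :- valid(a), stale(n), penguin(a).]; r6 [signed(a) :- ready(n).]. ⇒ new: large(a), approved(n), signed(a).
[2] r8 [small(n) :- approved(n), green(n).]. ⇒ new: small(n).
[3] r5 [has_feathers(a) :- small(n).]. ⇒ new: has_feathers(a).
[4] r1 [visible(n) :- has_feathers(a), closed(a).]. ⇒ new: visible(n).
visible(n) first appears in round 4.

4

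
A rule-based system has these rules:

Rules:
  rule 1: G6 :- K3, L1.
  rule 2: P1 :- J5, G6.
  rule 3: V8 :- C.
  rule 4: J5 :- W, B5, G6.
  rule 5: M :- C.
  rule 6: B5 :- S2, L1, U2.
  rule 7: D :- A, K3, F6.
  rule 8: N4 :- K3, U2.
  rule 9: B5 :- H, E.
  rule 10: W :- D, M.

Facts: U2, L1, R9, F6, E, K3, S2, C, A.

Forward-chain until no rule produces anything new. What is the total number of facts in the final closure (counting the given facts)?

18

Round 1: rule 1 [G6 :- K3, L1.]; rule 3 [V8 :- C.]; rule 5 [M :- C.]; rule 6 [B5 :- S2, L1, U2.]; rule 7 [D :- A, K3, F6.]; rule 8 [N4 :- K3, U2.]. New: G6, V8, M, B5, D, N4.
Round 2: rule 10 [W :- D, M.]. New: W.
Round 3: rule 4 [J5 :- W, B5, G6.]. New: J5.
Round 4: rule 2 [P1 :- J5, G6.]. New: P1.
Closure: {A, B5, C, D, E, F6, G6, J5, K3, L1, M, N4, P1, R9, S2, U2, V8, W} — 18 facts.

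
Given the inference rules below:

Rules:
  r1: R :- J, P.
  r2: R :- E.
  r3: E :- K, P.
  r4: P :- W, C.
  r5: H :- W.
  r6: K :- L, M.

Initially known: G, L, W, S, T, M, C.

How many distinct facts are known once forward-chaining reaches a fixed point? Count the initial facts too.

Round 1: r4 [P :- W, C.]; r5 [H :- W.]; r6 [K :- L, M.]. Adds P, H, K.
Round 2: r3 [E :- K, P.]. Adds E.
Round 3: r2 [R :- E.]. Adds R.
Closure: {C, E, G, H, K, L, M, P, R, S, T, W} — 12 facts.

12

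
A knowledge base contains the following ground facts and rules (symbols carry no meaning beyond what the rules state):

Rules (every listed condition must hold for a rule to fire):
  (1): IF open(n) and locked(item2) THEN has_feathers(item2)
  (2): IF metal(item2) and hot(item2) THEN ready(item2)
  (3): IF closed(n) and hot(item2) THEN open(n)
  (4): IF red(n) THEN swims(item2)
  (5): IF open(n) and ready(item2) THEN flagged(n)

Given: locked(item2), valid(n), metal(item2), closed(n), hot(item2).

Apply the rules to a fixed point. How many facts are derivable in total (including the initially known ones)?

9

Round 1: (2) [IF metal(item2) and hot(item2) THEN ready(item2)]; (3) [IF closed(n) and hot(item2) THEN open(n)]. Adds ready(item2), open(n).
Round 2: (1) [IF open(n) and locked(item2) THEN has_feathers(item2)]; (5) [IF open(n) and ready(item2) THEN flagged(n)]. Adds has_feathers(item2), flagged(n).
Closure: {closed(n), flagged(n), has_feathers(item2), hot(item2), locked(item2), metal(item2), open(n), ready(item2), valid(n)} — 9 facts.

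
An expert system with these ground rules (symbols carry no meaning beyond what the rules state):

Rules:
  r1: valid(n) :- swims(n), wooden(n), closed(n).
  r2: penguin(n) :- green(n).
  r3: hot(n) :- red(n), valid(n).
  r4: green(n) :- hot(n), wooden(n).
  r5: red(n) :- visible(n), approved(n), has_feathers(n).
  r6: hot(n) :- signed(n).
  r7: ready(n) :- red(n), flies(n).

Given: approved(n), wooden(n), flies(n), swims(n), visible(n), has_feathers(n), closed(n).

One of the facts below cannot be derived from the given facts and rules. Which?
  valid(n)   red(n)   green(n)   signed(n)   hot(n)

Round 1 — r1, r5, derive valid(n), red(n).
Round 2 — r3, r7, derive hot(n), ready(n).
Round 3 — r4, derive green(n).
Round 4 — r2, derive penguin(n).
Derived: green(n) (round 3), hot(n) (round 2), valid(n) (round 1), red(n) (round 1). signed(n) never appears in any round.

signed(n)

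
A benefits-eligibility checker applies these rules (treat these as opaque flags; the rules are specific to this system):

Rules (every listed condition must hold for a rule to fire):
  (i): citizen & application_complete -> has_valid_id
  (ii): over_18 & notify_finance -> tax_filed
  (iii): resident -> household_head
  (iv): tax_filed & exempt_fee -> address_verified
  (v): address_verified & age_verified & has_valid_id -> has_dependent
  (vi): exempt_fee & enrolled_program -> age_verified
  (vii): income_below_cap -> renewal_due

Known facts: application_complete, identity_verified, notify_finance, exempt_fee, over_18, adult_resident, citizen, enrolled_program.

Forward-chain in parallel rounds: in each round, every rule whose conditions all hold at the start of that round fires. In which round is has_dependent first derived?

[1] (i) [citizen & application_complete -> has_valid_id]; (ii) [over_18 & notify_finance -> tax_filed]; (vi) [exempt_fee & enrolled_program -> age_verified]. ⇒ new: has_valid_id, tax_filed, age_verified.
[2] (iv) [tax_filed & exempt_fee -> address_verified]. ⇒ new: address_verified.
[3] (v) [address_verified & age_verified & has_valid_id -> has_dependent]. ⇒ new: has_dependent.
has_dependent first appears in round 3.

3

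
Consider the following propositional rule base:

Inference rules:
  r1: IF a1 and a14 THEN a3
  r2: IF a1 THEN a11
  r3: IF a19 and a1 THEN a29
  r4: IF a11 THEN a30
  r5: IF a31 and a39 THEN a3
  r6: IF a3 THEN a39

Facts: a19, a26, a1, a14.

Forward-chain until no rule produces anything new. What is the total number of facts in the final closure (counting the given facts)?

Round 1: r1 [IF a1 and a14 THEN a3]; r2 [IF a1 THEN a11]; r3 [IF a19 and a1 THEN a29]. Adds a3, a11, a29.
Round 2: r4 [IF a11 THEN a30]; r6 [IF a3 THEN a39]. Adds a30, a39.
Closure: {a1, a11, a14, a19, a26, a29, a3, a30, a39} — 9 facts.

9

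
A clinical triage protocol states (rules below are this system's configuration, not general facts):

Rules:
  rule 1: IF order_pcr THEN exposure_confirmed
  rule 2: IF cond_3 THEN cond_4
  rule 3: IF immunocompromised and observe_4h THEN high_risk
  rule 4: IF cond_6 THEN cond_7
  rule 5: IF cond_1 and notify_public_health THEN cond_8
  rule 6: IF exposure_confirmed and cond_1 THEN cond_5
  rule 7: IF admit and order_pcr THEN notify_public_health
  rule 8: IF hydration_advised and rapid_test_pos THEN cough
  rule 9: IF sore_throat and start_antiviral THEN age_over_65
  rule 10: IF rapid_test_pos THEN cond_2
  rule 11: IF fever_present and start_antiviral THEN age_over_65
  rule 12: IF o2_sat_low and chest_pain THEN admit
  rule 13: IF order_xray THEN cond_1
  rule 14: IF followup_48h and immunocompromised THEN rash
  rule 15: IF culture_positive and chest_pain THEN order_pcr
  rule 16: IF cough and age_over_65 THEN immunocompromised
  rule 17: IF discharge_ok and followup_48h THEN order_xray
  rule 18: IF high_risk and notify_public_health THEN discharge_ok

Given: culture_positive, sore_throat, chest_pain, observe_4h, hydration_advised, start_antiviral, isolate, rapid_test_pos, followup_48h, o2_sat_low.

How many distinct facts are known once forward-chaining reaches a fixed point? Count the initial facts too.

Round 1: rule 8 [IF hydration_advised and rapid_test_pos THEN cough]; rule 9 [IF sore_throat and start_antiviral THEN age_over_65]; rule 10 [IF rapid_test_pos THEN cond_2]; rule 12 [IF o2_sat_low and chest_pain THEN admit]; rule 15 [IF culture_positive and chest_pain THEN order_pcr]. Adds cough, age_over_65, cond_2, admit, order_pcr.
Round 2: rule 1 [IF order_pcr THEN exposure_confirmed]; rule 7 [IF admit and order_pcr THEN notify_public_health]; rule 16 [IF cough and age_over_65 THEN immunocompromised]. Adds exposure_confirmed, notify_public_health, immunocompromised.
Round 3: rule 3 [IF immunocompromised and observe_4h THEN high_risk]; rule 14 [IF followup_48h and immunocompromised THEN rash]. Adds high_risk, rash.
Round 4: rule 18 [IF high_risk and notify_public_health THEN discharge_ok]. Adds discharge_ok.
Round 5: rule 17 [IF discharge_ok and followup_48h THEN order_xray]. Adds order_xray.
Round 6: rule 13 [IF order_xray THEN cond_1]. Adds cond_1.
Round 7: rule 5 [IF cond_1 and notify_public_health THEN cond_8]; rule 6 [IF exposure_confirmed and cond_1 THEN cond_5]. Adds cond_8, cond_5.
Closure: {admit, age_over_65, chest_pain, cond_1, cond_2, cond_5, cond_8, cough, culture_positive, discharge_ok, exposure_confirmed, followup_48h, high_risk, hydration_advised, immunocompromised, isolate, notify_public_health, o2_sat_low, observe_4h, order_pcr, order_xray, rapid_test_pos, rash, sore_throat, start_antiviral} — 25 facts.

25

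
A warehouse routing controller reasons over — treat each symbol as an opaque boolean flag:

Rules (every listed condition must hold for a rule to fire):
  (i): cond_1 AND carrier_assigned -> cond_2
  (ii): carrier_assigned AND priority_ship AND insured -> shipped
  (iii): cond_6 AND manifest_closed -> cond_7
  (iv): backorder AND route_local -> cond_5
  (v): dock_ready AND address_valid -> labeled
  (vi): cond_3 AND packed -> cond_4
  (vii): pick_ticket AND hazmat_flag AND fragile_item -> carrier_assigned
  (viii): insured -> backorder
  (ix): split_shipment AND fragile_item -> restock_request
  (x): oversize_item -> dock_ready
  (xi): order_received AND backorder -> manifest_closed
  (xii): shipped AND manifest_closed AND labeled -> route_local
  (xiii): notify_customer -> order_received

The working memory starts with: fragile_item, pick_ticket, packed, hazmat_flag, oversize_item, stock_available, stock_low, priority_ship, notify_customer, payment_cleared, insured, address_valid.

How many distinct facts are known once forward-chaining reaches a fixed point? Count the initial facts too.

[1] (vii) [pick_ticket AND hazmat_flag AND fragile_item -> carrier_assigned]; (viii) [insured -> backorder]; (x) [oversize_item -> dock_ready]; (xiii) [notify_customer -> order_received]. ⇒ new: carrier_assigned, backorder, dock_ready, order_received.
[2] (ii) [carrier_assigned AND priority_ship AND insured -> shipped]; (v) [dock_ready AND address_valid -> labeled]; (xi) [order_received AND backorder -> manifest_closed]. ⇒ new: shipped, labeled, manifest_closed.
[3] (xii) [shipped AND manifest_closed AND labeled -> route_local]. ⇒ new: route_local.
[4] (iv) [backorder AND route_local -> cond_5]. ⇒ new: cond_5.
Closure: {address_valid, backorder, carrier_assigned, cond_5, dock_ready, fragile_item, hazmat_flag, insured, labeled, manifest_closed, notify_customer, order_received, oversize_item, packed, payment_cleared, pick_ticket, priority_ship, route_local, shipped, stock_available, stock_low} — 21 facts.

21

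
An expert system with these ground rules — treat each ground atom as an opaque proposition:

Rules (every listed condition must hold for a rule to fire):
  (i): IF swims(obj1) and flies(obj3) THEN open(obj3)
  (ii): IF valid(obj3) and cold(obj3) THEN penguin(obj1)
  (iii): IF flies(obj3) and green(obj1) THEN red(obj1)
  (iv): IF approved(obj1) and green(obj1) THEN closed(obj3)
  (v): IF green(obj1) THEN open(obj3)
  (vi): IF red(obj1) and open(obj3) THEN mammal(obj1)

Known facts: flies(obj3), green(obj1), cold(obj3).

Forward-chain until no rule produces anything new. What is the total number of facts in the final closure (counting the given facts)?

Round 1 — (iii), (v), derive red(obj1), open(obj3).
Round 2 — (vi), derive mammal(obj1).
Closure: {cold(obj3), flies(obj3), green(obj1), mammal(obj1), open(obj3), red(obj1)} — 6 facts.

6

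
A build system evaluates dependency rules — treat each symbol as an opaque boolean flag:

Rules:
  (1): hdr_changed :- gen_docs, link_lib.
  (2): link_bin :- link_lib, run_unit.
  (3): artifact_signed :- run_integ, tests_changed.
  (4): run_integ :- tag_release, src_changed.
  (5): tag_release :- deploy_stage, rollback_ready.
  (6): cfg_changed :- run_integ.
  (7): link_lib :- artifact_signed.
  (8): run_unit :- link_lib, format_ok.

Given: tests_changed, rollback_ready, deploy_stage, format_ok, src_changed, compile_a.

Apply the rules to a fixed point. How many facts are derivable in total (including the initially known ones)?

Round 1: (5) [tag_release :- deploy_stage, rollback_ready.]. New: tag_release.
Round 2: (4) [run_integ :- tag_release, src_changed.]. New: run_integ.
Round 3: (3) [artifact_signed :- run_integ, tests_changed.]; (6) [cfg_changed :- run_integ.]. New: artifact_signed, cfg_changed.
Round 4: (7) [link_lib :- artifact_signed.]. New: link_lib.
Round 5: (8) [run_unit :- link_lib, format_ok.]. New: run_unit.
Round 6: (2) [link_bin :- link_lib, run_unit.]. New: link_bin.
Closure: {artifact_signed, cfg_changed, compile_a, deploy_stage, format_ok, link_bin, link_lib, rollback_ready, run_integ, run_unit, src_changed, tag_release, tests_changed} — 13 facts.

13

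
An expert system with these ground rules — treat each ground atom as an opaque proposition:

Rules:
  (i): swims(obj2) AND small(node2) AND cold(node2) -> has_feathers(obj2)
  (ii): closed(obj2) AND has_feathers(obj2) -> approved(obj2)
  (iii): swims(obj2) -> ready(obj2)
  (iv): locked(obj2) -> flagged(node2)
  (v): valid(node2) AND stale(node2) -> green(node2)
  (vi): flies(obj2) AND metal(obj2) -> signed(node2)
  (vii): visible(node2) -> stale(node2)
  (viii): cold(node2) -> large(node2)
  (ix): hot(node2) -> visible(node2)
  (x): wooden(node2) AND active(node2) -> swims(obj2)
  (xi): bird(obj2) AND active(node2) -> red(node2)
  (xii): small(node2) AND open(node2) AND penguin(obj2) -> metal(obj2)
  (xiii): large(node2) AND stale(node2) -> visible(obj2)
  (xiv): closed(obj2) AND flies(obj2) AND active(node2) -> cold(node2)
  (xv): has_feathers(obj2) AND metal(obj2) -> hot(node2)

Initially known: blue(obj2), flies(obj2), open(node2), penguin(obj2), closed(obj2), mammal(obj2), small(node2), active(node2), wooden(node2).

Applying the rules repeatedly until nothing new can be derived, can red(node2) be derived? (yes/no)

no

[1] (x) [wooden(node2) AND active(node2) -> swims(obj2)]; (xii) [small(node2) AND open(node2) AND penguin(obj2) -> metal(obj2)]; (xiv) [closed(obj2) AND flies(obj2) AND active(node2) -> cold(node2)]. ⇒ new: swims(obj2), metal(obj2), cold(node2).
[2] (i) [swims(obj2) AND small(node2) AND cold(node2) -> has_feathers(obj2)]; (iii) [swims(obj2) -> ready(obj2)]; (vi) [flies(obj2) AND metal(obj2) -> signed(node2)]; (viii) [cold(node2) -> large(node2)]. ⇒ new: has_feathers(obj2), ready(obj2), signed(node2), large(node2).
[3] (ii) [closed(obj2) AND has_feathers(obj2) -> approved(obj2)]; (xv) [has_feathers(obj2) AND metal(obj2) -> hot(node2)]. ⇒ new: approved(obj2), hot(node2).
[4] (ix) [hot(node2) -> visible(node2)]. ⇒ new: visible(node2).
[5] (vii) [visible(node2) -> stale(node2)]. ⇒ new: stale(node2).
[6] (xiii) [large(node2) AND stale(node2) -> visible(obj2)]. ⇒ new: visible(obj2).
Fixed point reached. red(node2) is concluded only by (xi); (xi) needs bird(obj2) (never derived).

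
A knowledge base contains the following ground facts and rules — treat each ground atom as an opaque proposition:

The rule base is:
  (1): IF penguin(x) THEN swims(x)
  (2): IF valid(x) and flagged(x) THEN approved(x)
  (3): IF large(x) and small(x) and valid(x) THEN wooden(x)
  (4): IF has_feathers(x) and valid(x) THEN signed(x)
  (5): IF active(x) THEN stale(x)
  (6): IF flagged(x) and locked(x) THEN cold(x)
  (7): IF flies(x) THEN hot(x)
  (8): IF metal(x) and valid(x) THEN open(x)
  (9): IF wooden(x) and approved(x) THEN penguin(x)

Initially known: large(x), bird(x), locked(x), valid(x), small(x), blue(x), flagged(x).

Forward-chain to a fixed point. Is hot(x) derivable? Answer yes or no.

no

Round 1 — (2), (3), (6), derive approved(x), wooden(x), cold(x).
Round 2 — (9), derive penguin(x).
Round 3 — (1), derive swims(x).
Fixed point reached. hot(x) is concluded only by (7); (7) needs flies(x) (never derived).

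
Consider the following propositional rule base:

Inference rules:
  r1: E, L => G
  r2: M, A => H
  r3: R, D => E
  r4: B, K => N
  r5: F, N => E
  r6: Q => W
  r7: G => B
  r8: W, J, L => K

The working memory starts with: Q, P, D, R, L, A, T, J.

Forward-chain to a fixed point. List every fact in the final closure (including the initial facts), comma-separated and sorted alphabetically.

A, B, D, E, G, J, K, L, N, P, Q, R, T, W

Round 1: r3 [R, D => E]; r6 [Q => W]. New: E, W.
Round 2: r1 [E, L => G]; r8 [W, J, L => K]. New: G, K.
Round 3: r7 [G => B]. New: B.
Round 4: r4 [B, K => N]. New: N.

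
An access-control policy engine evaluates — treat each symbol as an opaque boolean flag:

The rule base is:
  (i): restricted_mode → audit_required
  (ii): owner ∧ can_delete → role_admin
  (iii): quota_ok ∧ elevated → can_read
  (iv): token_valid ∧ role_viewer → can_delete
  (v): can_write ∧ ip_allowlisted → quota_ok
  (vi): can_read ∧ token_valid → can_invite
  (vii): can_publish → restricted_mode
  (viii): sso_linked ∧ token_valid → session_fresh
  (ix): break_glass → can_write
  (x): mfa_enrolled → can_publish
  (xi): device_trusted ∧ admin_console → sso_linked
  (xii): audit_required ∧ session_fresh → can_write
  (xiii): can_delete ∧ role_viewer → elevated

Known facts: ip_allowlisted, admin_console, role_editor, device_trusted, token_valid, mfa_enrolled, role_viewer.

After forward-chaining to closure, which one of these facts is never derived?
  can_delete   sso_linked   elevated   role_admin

[1] (iv) [token_valid ∧ role_viewer → can_delete]; (x) [mfa_enrolled → can_publish]; (xi) [device_trusted ∧ admin_console → sso_linked]. ⇒ new: can_delete, can_publish, sso_linked.
[2] (vii) [can_publish → restricted_mode]; (viii) [sso_linked ∧ token_valid → session_fresh]; (xiii) [can_delete ∧ role_viewer → elevated]. ⇒ new: restricted_mode, session_fresh, elevated.
[3] (i) [restricted_mode → audit_required]. ⇒ new: audit_required.
[4] (xii) [audit_required ∧ session_fresh → can_write]. ⇒ new: can_write.
[5] (v) [can_write ∧ ip_allowlisted → quota_ok]. ⇒ new: quota_ok.
[6] (iii) [quota_ok ∧ elevated → can_read]. ⇒ new: can_read.
[7] (vi) [can_read ∧ token_valid → can_invite]. ⇒ new: can_invite.
Derived: sso_linked (round 1), elevated (round 2), can_delete (round 1). role_admin never appears in any round.

role_admin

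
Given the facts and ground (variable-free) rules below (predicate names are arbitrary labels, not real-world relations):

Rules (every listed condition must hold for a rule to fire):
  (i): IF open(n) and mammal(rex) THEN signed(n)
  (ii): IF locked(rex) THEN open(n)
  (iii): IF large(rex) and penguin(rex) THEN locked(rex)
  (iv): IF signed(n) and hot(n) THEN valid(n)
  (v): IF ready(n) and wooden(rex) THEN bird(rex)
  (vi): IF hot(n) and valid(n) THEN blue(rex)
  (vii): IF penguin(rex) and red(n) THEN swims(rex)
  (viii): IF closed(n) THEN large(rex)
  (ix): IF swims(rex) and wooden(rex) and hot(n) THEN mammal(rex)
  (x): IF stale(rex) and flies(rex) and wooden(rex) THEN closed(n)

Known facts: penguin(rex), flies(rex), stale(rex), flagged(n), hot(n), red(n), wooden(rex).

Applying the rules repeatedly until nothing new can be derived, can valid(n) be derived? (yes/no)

[1] (vii) [IF penguin(rex) and red(n) THEN swims(rex)]; (x) [IF stale(rex) and flies(rex) and wooden(rex) THEN closed(n)]. ⇒ new: swims(rex), closed(n).
[2] (viii) [IF closed(n) THEN large(rex)]; (ix) [IF swims(rex) and wooden(rex) and hot(n) THEN mammal(rex)]. ⇒ new: large(rex), mammal(rex).
[3] (iii) [IF large(rex) and penguin(rex) THEN locked(rex)]. ⇒ new: locked(rex).
[4] (ii) [IF locked(rex) THEN open(n)]. ⇒ new: open(n).
[5] (i) [IF open(n) and mammal(rex) THEN signed(n)]. ⇒ new: signed(n).
[6] (iv) [IF signed(n) and hot(n) THEN valid(n)]. ⇒ new: valid(n).
[7] (vi) [IF hot(n) and valid(n) THEN blue(rex)]. ⇒ new: blue(rex).
valid(n) appears in round 6, so it is derivable.

yes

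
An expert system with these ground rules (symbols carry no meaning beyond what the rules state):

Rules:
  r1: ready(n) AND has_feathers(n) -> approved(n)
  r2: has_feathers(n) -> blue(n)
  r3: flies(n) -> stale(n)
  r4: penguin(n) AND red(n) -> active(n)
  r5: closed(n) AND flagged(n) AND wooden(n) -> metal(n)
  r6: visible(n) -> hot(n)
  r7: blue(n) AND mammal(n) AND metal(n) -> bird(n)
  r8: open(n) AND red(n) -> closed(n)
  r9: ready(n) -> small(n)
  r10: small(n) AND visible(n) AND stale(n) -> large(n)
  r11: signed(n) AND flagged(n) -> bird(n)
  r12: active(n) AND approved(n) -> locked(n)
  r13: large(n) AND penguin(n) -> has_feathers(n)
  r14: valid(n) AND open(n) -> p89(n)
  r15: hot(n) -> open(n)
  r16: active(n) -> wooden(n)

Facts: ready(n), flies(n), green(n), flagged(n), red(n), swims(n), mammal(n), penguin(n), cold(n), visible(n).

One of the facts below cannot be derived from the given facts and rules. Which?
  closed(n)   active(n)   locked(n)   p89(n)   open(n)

p89(n)

[1] r3 [flies(n) -> stale(n)]; r4 [penguin(n) AND red(n) -> active(n)]; r6 [visible(n) -> hot(n)]; r9 [ready(n) -> small(n)]. ⇒ new: stale(n), active(n), hot(n), small(n).
[2] r10 [small(n) AND visible(n) AND stale(n) -> large(n)]; r15 [hot(n) -> open(n)]; r16 [active(n) -> wooden(n)]. ⇒ new: large(n), open(n), wooden(n).
[3] r8 [open(n) AND red(n) -> closed(n)]; r13 [large(n) AND penguin(n) -> has_feathers(n)]. ⇒ new: closed(n), has_feathers(n).
[4] r1 [ready(n) AND has_feathers(n) -> approved(n)]; r2 [has_feathers(n) -> blue(n)]; r5 [closed(n) AND flagged(n) AND wooden(n) -> metal(n)]. ⇒ new: approved(n), blue(n), metal(n).
[5] r7 [blue(n) AND mammal(n) AND metal(n) -> bird(n)]; r12 [active(n) AND approved(n) -> locked(n)]. ⇒ new: bird(n), locked(n).
Derived: active(n) (round 1), locked(n) (round 5), closed(n) (round 3), open(n) (round 2). p89(n) never appears in any round.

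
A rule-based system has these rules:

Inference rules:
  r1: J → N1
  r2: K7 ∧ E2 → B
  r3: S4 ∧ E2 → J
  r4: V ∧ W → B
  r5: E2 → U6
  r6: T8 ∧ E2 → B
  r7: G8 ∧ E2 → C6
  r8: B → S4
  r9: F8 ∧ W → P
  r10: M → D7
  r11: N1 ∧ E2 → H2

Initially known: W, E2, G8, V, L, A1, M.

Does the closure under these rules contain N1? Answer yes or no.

Round 1 — r4, r5, r7, r10, derive B, U6, C6, D7.
Round 2 — r8, derive S4.
Round 3 — r3, derive J.
Round 4 — r1, derive N1.
Round 5 — r11, derive H2.
N1 appears in round 4, so it is derivable.

yes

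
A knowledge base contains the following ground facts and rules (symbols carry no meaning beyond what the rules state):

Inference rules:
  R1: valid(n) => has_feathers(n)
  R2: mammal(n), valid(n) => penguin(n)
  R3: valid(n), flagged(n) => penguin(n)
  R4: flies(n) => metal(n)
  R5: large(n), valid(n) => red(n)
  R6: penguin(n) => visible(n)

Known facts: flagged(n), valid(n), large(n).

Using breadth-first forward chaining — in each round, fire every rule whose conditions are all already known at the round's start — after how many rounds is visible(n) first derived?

[1] R1 [valid(n) => has_feathers(n)]; R3 [valid(n), flagged(n) => penguin(n)]; R5 [large(n), valid(n) => red(n)]. ⇒ new: has_feathers(n), penguin(n), red(n).
[2] R6 [penguin(n) => visible(n)]. ⇒ new: visible(n).
visible(n) first appears in round 2.

2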